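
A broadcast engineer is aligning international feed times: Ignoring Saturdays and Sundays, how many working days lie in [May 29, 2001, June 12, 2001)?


Start: 2001-05-29 (Tuesday)
End (exclusive): 2001-06-12 (Tuesday)
Total calendar days: 14
Full weeks: 14 // 7 = 2 -> 10 weekdays
Remaining 0 days starting on Tuesday:
Total business days: 10 + 0 = 10

10


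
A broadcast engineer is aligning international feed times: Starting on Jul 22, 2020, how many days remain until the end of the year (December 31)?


Start: July 22, 2020
End: December 31, 2020
Days left in July: 9
August: 31
September: 30
October: 31
November: 30
... plus remaining months
Sum of remaining months: 153
Total: 9 + 153 = 162

162


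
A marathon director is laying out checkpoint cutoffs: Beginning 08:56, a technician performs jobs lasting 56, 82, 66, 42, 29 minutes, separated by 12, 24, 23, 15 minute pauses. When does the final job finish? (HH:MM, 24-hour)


Start: 08:56 = 536 min from midnight
  after task 1 (56 min): 09:52
  after break (12 min): 10:04
  after task 2 (82 min): 11:26
  after break (24 min): 11:50
  after task 3 (66 min): 12:56
  after break (23 min): 13:19
  after task 4 (42 min): 14:01
  after break (15 min): 14:16
  after task 5 (29 min): 14:45
Total elapsed: 349 minutes
End time: 14:45

14:45


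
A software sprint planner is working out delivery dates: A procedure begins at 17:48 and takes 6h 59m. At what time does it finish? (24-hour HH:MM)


Start time: 17:48
Adding: 6 hours 59 minutes
Minutes: 48 + 59 = 107
Minute overflow: 107 >= 60, so carry 1 hour, minutes = 47
Hours: 17 + 6 + 1 = 24
Hour wraparound: 24 mod 24 = 0
Result: 00:47

00:47


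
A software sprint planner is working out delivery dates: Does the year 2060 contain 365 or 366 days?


Year: 2060
Check leap year rules:
Divisible by 4? Yes
Divisible by 100? No
2060 is a leap year
Days: 366

366


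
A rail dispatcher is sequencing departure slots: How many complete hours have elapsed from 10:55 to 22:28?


Start: 10:55
End: 22:28
Hour difference: 22 - 10 = 12 hours
Minute difference: 28 - 55 = -27 minutes
Total minutes: 693
Complete hours: 693 / 60 = 11 (remainder 33)

11


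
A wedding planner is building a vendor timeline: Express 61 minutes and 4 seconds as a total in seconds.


Minutes: 61
Seconds: 4
Convert minutes to seconds: 61 x 60 = 3660
Add remaining seconds: 3660 + 4 = 3664

3664


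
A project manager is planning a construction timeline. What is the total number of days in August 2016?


Month: August
Year: 2016
August is a 31-day month
Total: 31 days

31


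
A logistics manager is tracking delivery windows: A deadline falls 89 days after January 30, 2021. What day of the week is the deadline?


Start: 2021-01-30 (Saturday)
Step 1 - find target date: add 89 days
  2021-01-30 + 89 days = 2021-04-29
Step 2 - day of week:
  89 mod 7 = 5
  Saturday + 5 days -> Thursday
Result: Thursday (2021-04-29)

Thursday


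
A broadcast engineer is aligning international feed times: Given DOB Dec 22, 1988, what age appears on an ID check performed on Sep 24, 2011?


Birth: 1988-12-22
Reference: 2011-09-24
Year difference: 2011 - 1988 = 23
Has birthday (12-22) occurred by 09-24? No
Birthday not yet reached this year -> subtract 1
Age in full years: 22

22


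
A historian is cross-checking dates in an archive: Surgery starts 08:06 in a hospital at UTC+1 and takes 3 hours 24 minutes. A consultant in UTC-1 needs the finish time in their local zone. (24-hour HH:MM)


Start: 08:06 in UTC+1
Step 1 - add duration:
  minutes: 6 + 24 = 30
  hours: 8 + 3 + 0 = 11
  end in UTC+1: 11:30
Step 2 - convert UTC+1 -> UTC-1:
  offset difference: -1 - (1) = -2 hours
  11 + (-2) = 9 -> mod 24 = 9
Result: 09:30 in UTC-1

09:30


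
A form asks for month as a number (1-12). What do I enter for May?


Calendar month order:
4. April
5. May <--
6. June
May is month number 5

5


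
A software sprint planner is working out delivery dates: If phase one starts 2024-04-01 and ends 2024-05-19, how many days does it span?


Start date: 2024-04-01
End date: 2024-05-19
Apr 2024: +30 days
May 2024: +18 days
Total: 48 days

48


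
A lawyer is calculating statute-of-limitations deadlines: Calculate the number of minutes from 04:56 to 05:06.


Start time: 04:56 = 296 minutes from midnight
End time: 05:06 = 306 minutes from midnight
Difference: 306 - 296 = 10 minutes
That is 0 hours and 10 minutes

10


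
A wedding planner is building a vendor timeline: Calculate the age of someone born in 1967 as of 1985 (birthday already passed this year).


Birth year: 1967
Current year: 1985
Age = current year - birth year
Age = 1985 - 1967 = 18

18


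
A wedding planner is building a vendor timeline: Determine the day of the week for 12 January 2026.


Date: 2026-01-12
January 1, 2026 is a Thursday
Day of year: 12
Offset from Jan 1: 11 days
11 mod 7 = 4
Result: Monday

Monday


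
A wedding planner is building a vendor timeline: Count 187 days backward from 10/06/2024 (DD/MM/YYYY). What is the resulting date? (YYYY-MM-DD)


Start: 2024-06-10
Subtracting 187 days
Days already passed in June: 10
After going back through June: 177 more days to subtract
May 2024: 31 days, 146 remaining
April 2024: 30 days, 116 remaining
March 2024: 31 days, 85 remaining
February 2024: 29 days, 56 remaining
Result: 2023-12-06

2023-12-06


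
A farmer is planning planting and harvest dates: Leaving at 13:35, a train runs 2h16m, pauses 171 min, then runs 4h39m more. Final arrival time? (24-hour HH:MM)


Depart: 13:35
Leg 1: +136 min -> 15:51
Layover: +171 min -> 18:42
Leg 2: +279 min -> 23:21
Total travel: 586 minutes = 9h 46m
Arrival: 23:21

23:21


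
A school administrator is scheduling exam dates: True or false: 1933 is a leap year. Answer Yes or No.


Year: 1933
Divisible by 4? 1933 / 4 = 483.25 -> No
Not divisible by 4, so NOT a leap year

No


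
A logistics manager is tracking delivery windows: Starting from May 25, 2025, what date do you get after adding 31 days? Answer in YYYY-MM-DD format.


Start: 2025-05-25
Adding 31 days
Days remaining in May: 6
After May: 25 days still to add
June 2025 has 30 days, need 25
Result: 2025-06-25

2025-06-25


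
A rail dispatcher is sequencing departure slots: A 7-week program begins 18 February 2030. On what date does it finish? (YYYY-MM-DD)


Start: 2030-02-18
Weeks to add: 7
Convert to days: 7 x 7 = 49 days
Add 49 days to 2030-02-18
Result: 2030-04-08

2030-04-08


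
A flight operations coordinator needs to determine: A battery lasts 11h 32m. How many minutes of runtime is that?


Hours: 11
Extra minutes: 32
Minutes per hour: 60
Hours to minutes: 11 x 60 = 660
Total: 660 + 32 = 692

692


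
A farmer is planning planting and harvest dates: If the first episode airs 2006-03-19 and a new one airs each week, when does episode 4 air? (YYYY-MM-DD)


First occurrence: 2006-03-19 (occurrence 1)
Each occurrence is 7 days after the previous.
Occurrence 4 is 3 weeks after the first.
3 weeks = 21 days
2006-03-19 + 21 days = 2006-04-09

2006-04-09


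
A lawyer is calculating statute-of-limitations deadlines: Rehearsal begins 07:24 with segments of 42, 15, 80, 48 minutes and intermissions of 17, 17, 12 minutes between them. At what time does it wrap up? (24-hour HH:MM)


Start: 07:24 = 444 min from midnight
  after task 1 (42 min): 08:06
  after break (17 min): 08:23
  after task 2 (15 min): 08:38
  after break (17 min): 08:55
  after task 3 (80 min): 10:15
  after break (12 min): 10:27
  after task 4 (48 min): 11:15
Total elapsed: 231 minutes
End time: 11:15

11:15


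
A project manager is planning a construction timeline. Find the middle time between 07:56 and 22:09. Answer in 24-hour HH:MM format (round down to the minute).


Start time: 07:56 = 476 minutes from midnight
End time: 22:09 = 1329 minutes from midnight
Sum: 476 + 1329 = 1805
Midpoint: 1805 / 2 = 902 minutes
Convert: 902 / 60 = 15 hours, 2 minutes
Result: 15:02

15:02


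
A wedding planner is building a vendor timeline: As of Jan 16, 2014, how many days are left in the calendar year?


Start: January 16, 2014
End: December 31, 2014
Days left in January: 15
February: 28
March: 31
April: 30
May: 31
... plus remaining months
Sum of remaining months: 334
Total: 15 + 334 = 349

349


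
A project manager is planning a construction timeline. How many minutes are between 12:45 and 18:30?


Start time: 12:45 = 765 minutes from midnight
End time: 18:30 = 1110 minutes from midnight
Difference: 1110 - 765 = 345 minutes
That is 5 hours and 45 minutes

345


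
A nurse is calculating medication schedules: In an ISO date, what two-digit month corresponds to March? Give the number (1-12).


Calendar month order:
2. February
3. March <--
4. April
March is month number 3

3


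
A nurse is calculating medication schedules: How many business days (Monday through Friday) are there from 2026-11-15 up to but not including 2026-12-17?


Start: 2026-11-15 (Sunday)
End (exclusive): 2026-12-17 (Thursday)
Total calendar days: 32
Full weeks: 32 // 7 = 4 -> 20 weekdays
Remaining 4 days starting on Sunday:
  Sun(-), Mon(w), Tue(w), Wed(w) -> 3 weekdays
Total business days: 20 + 3 = 23

23


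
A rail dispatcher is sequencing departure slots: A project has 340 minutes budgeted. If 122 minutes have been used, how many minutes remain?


Total budget: 340 minutes
Time used: 122 minutes
Remaining: 340 - 122 = 218 minutes
Percent used: 35.9%
Percent remaining: 64.1%

218


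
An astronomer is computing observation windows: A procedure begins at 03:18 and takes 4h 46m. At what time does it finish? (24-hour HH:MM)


Start time: 03:18
Adding: 4 hours 46 minutes
Minutes: 18 + 46 = 64
Minute overflow: 64 >= 60, so carry 1 hour, minutes = 4
Hours: 3 + 4 + 1 = 8
Result: 08:04

08:04


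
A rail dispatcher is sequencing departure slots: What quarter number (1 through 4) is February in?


Month: February (month 2)
Q1: January-March (months 1-3)
Q2: April-June (months 4-6)
Q3: July-September (months 7-9)
Q4: October-December (months 10-12)
Month 2 falls in Q1

1


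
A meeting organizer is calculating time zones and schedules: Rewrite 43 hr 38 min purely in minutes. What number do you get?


Hours: 43
Extra minutes: 38
Minutes per hour: 60
Hours to minutes: 43 x 60 = 2580
Total: 2580 + 38 = 2618

2618


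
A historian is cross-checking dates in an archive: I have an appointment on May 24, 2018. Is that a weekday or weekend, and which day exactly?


Date: 2018-05-24
January 1, 2018 is a Monday
Day of year: 144
Offset from Jan 1: 143 days
143 mod 7 = 3
Result: Thursday

Thursday


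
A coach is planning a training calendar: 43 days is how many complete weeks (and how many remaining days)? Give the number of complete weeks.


Total days: 43
Days per week: 7
Division: 43 / 7 = 6 remainder 1
Complete weeks: 6
Remaining days: 1

6


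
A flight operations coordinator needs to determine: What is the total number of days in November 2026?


Month: November
Year: 2026
November is a 30-day month
Total: 30 days

30


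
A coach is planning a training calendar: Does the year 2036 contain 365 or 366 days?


Year: 2036
Check leap year rules:
Divisible by 4? Yes
Divisible by 100? No
2036 is a leap year
Days: 366

366


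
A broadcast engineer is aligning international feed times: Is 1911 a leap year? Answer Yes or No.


Year: 1911
Divisible by 4? 1911 / 4 = 477.75 -> No
Not divisible by 4, so NOT a leap year

No


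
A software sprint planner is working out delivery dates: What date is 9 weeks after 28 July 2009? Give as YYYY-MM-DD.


Start: 2009-07-28
Weeks to add: 9
Convert to days: 9 x 7 = 63 days
Add 63 days to 2009-07-28
Result: 2009-09-29

2009-09-29


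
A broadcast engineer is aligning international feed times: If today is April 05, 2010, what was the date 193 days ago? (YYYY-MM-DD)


Start: 2010-04-05
Subtracting 193 days
Days already passed in April: 5
After going back through April: 188 more days to subtract
March 2010: 31 days, 157 remaining
February 2010: 28 days, 129 remaining
January 2010: 31 days, 98 remaining
December 2009: 31 days, 67 remaining
Result: 2009-09-24

2009-09-24


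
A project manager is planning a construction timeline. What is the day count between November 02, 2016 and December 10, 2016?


Start date: 2016-11-02
End date: 2016-12-10
Nov 2016: +29 days
Dec 2016: +9 days
Total: 38 days

38


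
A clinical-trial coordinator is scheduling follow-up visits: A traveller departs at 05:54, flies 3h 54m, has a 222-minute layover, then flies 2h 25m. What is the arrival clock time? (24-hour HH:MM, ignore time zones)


Depart: 05:54
Leg 1: +234 min -> 09:48
Layover: +222 min -> 13:30
Leg 2: +145 min -> 15:55
Total travel: 601 minutes = 10h 1m
Arrival: 15:55

15:55


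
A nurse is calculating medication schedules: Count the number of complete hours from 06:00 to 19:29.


Start: 06:00
End: 19:29
Hour difference: 19 - 6 = 13 hours
Minute difference: 29 - 0 = 29 minutes
Total minutes: 809
Complete hours: 809 / 60 = 13 (remainder 29)

13


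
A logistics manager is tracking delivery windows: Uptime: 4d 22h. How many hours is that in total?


Days: 4
Extra hours: 22
Hours per day: 24
Days to hours: 4 x 24 = 96
Total: 96 + 22 = 118

118


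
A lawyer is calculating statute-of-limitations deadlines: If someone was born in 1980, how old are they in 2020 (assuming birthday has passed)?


Birth year: 1980
Current year: 2020
Age = current year - birth year
Age = 2020 - 1980 = 40

40


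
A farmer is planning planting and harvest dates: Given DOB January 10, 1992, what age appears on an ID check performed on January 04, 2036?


Birth: 1992-01-10
Reference: 2036-01-04
Year difference: 2036 - 1992 = 44
Has birthday (01-10) occurred by 01-04? No
Birthday not yet reached this year -> subtract 1
Age in full years: 43

43


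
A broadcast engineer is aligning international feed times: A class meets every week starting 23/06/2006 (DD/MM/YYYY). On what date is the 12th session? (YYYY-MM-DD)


First occurrence: 2006-06-23 (occurrence 1)
Each occurrence is 7 days after the previous.
Occurrence 12 is 11 weeks after the first.
11 weeks = 77 days
2006-06-23 + 77 days = 2006-09-08

2006-09-08


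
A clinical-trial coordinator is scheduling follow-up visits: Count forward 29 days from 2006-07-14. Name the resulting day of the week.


Start: 2006-07-14 (Friday)
Step 1 - find target date: add 29 days
  2006-07-14 + 29 days = 2006-08-12
Step 2 - day of week:
  29 mod 7 = 1
  Friday + 1 days -> Saturday
Result: Saturday (2006-08-12)

Saturday


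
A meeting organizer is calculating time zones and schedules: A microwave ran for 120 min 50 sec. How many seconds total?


Minutes: 120
Extra seconds: 50
Seconds per minute: 60
Minutes to seconds: 120 x 60 = 7200
Total: 7200 + 50 = 7250

7250


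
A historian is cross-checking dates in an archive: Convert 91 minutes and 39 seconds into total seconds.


Minutes: 91
Seconds: 39
Convert minutes to seconds: 91 x 60 = 5460
Add remaining seconds: 5460 + 39 = 5499

5499


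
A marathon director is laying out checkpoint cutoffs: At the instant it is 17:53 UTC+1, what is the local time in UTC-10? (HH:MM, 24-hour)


Local time: 17:53 at UTC+1 (offset 1h)
Target zone: UTC-10 (offset -10h)
Difference: -10 - (1) = -11 hours
Calculation: 17 + (-11) = 6
Result: 06:53

06:53


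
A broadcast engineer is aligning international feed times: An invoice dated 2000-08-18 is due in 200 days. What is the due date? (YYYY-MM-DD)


Start: 2000-08-18
Adding 200 days
Days remaining in August: 13
After August: 187 days still to add
September 2000: 30 days, 157 remaining
October 2000: 31 days, 126 remaining
November 2000: 30 days, 96 remaining
December 2000: 31 days, 65 remaining
Result: 2001-03-06

2001-03-06


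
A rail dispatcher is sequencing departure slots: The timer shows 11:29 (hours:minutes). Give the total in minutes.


Hours: 11
Minutes: 29
Convert hours to minutes: 11 x 60 = 660
Add remaining minutes: 660 + 29 = 689

689


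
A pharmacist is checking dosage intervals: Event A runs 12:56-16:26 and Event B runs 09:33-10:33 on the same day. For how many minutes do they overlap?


Interval A: [776, 986] minutes from midnight
Interval B: [573, 633] minutes from midnight
Overlap start = max(776, 573) = 776
Overlap end = min(986, 633) = 633
End <= start, so the intervals do not overlap: 0 minutes

0


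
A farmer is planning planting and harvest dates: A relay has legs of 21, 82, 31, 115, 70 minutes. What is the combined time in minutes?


Durations: 21, 82, 31, 115, 70
Running sum: 21
+ 82 = 103
+ 31 = 134
+ 115 = 249
+ 70 = 319
Total duration: 319 minutes
That is 5 hours and 19 minutes

319


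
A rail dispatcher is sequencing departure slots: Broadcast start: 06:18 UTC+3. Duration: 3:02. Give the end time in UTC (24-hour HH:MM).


Start: 06:18 in UTC+3
Step 1 - add duration:
  minutes: 18 + 2 = 20
  hours: 6 + 3 + 0 = 9
  end in UTC+3: 09:20
Step 2 - convert UTC+3 -> UTC:
  offset difference: 0 - (3) = -3 hours
  9 + (-3) = 6 -> mod 24 = 6
Result: 06:20 in UTC

06:20


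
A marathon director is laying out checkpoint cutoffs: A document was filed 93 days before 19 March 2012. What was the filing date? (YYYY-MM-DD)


Start: 2012-03-19
Subtracting 93 days
Days already passed in March: 19
After going back through March: 74 more days to subtract
February 2012: 29 days, 45 remaining
January 2012: 31 days, 14 remaining
December 2011 has 31 days, need 14
Result: 2011-12-17

2011-12-17


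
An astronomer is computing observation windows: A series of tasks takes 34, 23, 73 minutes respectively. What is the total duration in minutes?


Durations: 34, 23, 73
Running sum: 34
+ 23 = 57
+ 73 = 130
Total duration: 130 minutes
That is 2 hours and 10 minutes

130


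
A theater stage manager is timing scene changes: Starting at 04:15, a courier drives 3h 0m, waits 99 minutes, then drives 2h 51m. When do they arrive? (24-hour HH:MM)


Depart: 04:15
Leg 1: +180 min -> 07:15
Layover: +99 min -> 08:54
Leg 2: +171 min -> 11:45
Total travel: 450 minutes = 7h 30m
Arrival: 11:45

11:45


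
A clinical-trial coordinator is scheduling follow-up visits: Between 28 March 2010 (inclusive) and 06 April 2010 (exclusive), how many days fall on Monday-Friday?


Start: 2010-03-28 (Sunday)
End (exclusive): 2010-04-06 (Tuesday)
Total calendar days: 9
Full weeks: 9 // 7 = 1 -> 5 weekdays
Remaining 2 days starting on Sunday:
  Sun(-), Mon(w) -> 1 weekdays
Total business days: 5 + 1 = 6

6


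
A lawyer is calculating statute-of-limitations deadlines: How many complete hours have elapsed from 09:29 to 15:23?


Start: 09:29
End: 15:23
Hour difference: 15 - 9 = 6 hours
Minute difference: 23 - 29 = -6 minutes
Total minutes: 354
Complete hours: 354 / 60 = 5 (remainder 54)

5


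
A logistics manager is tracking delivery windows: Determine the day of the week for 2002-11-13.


Date: 2002-11-13
January 1, 2002 is a Tuesday
Day of year: 317
Offset from Jan 1: 316 days
316 mod 7 = 1
Result: Wednesday

Wednesday


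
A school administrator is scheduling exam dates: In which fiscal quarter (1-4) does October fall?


Month: October (month 10)
Q1: January-March (months 1-3)
Q2: April-June (months 4-6)
Q3: July-September (months 7-9)
Q4: October-December (months 10-12)
Month 10 falls in Q4

4


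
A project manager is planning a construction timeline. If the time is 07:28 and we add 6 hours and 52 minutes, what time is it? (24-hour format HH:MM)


Start time: 07:28
Adding: 6 hours 52 minutes
Minutes: 28 + 52 = 80
Minute overflow: 80 >= 60, so carry 1 hour, minutes = 20
Hours: 7 + 6 + 1 = 14
Result: 14:20

14:20


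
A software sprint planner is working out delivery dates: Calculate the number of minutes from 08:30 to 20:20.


Start time: 08:30 = 510 minutes from midnight
End time: 20:20 = 1220 minutes from midnight
Difference: 1220 - 510 = 710 minutes
That is 11 hours and 50 minutes

710


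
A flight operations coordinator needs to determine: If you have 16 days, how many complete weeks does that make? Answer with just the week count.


Total days: 16
Days per week: 7
Division: 16 / 7 = 2 remainder 2
Complete weeks: 2
Remaining days: 2

2


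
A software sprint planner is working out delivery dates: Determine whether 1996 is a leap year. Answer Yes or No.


Year: 1996
Divisible by 4? 1996 / 4 = 499.0 -> Yes
Divisible by 100? 1996 / 100 = 19.96 -> No
Divisible by 4 but not 100, so it IS a leap year

Yes


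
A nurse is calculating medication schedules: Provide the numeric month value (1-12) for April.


Calendar month order:
3. March
4. April <--
5. May
April is month number 4

4


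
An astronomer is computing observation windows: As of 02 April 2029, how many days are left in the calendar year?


Start: April 02, 2029
End: December 31, 2029
Days left in April: 28
May: 31
June: 30
July: 31
August: 31
... plus remaining months
Sum of remaining months: 245
Total: 28 + 245 = 273

273


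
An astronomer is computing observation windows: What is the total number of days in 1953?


Year: 1953
Check leap year rules:
Divisible by 4? No
1953 is not a leap year
Days: 365

365


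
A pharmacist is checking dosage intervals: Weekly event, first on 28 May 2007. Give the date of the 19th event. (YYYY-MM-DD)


First occurrence: 2007-05-28 (occurrence 1)
Each occurrence is 7 days after the previous.
Occurrence 19 is 18 weeks after the first.
18 weeks = 126 days
2007-05-28 + 126 days = 2007-10-01

2007-10-01


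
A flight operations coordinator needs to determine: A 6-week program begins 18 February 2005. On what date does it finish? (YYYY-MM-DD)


Start: 2005-02-18
Weeks to add: 6
Convert to days: 6 x 7 = 42 days
Add 42 days to 2005-02-18
Result: 2005-04-01

2005-04-01


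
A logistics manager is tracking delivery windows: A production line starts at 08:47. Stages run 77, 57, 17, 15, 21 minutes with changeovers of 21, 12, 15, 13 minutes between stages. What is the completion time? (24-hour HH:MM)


Start: 08:47 = 527 min from midnight
  after task 1 (77 min): 10:04
  after break (21 min): 10:25
  after task 2 (57 min): 11:22
  after break (12 min): 11:34
  after task 3 (17 min): 11:51
  after break (15 min): 12:06
  after task 4 (15 min): 12:21
  after break (13 min): 12:34
  after task 5 (21 min): 12:55
Total elapsed: 248 minutes
End time: 12:55

12:55


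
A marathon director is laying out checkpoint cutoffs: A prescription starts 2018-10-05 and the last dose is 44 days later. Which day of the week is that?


Start: 2018-10-05 (Friday)
Step 1 - find target date: add 44 days
  2018-10-05 + 44 days = 2018-11-18
Step 2 - day of week:
  44 mod 7 = 2
  Friday + 2 days -> Sunday
Result: Sunday (2018-11-18)

Sunday


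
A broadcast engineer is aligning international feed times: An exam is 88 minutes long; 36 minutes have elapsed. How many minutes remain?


Total budget: 88 minutes
Time used: 36 minutes
Remaining: 88 - 36 = 52 minutes
Percent used: 40.9%
Percent remaining: 59.1%

52


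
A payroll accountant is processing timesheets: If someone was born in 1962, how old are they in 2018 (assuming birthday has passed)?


Birth year: 1962
Current year: 2018
Age = current year - birth year
Age = 2018 - 1962 = 56

56


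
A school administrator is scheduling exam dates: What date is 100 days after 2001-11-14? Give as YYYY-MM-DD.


Start: 2001-11-14
Adding 100 days
Days remaining in November: 16
After November: 84 days still to add
December 2001: 31 days, 53 remaining
January 2002: 31 days, 22 remaining
February 2002 has 28 days, need 22
Result: 2002-02-22

2002-02-22


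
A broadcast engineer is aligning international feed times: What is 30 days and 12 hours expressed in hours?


Days: 30
Extra hours: 12
Hours per day: 24
Days to hours: 30 x 24 = 720
Total: 720 + 12 = 732

732


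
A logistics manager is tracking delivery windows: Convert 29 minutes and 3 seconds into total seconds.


Minutes: 29
Seconds: 3
Convert minutes to seconds: 29 x 60 = 1740
Add remaining seconds: 1740 + 3 = 1743

1743


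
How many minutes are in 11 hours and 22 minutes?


Hours: 11
Minutes: 22
Convert hours to minutes: 11 x 60 = 660
Add remaining minutes: 660 + 22 = 682

682


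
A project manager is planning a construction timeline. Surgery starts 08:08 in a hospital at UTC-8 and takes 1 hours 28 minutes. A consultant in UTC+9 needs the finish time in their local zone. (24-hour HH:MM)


Start: 08:08 in UTC-8
Step 1 - add duration:
  minutes: 8 + 28 = 36
  hours: 8 + 1 + 0 = 9
  end in UTC-8: 09:36
Step 2 - convert UTC-8 -> UTC+9:
  offset difference: 9 - (-8) = 17 hours
  9 + (17) = 26 -> mod 24 = 2
Result: 02:36 in UTC+9

02:36


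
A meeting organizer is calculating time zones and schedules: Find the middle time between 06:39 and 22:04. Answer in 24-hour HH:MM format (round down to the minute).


Start time: 06:39 = 399 minutes from midnight
End time: 22:04 = 1324 minutes from midnight
Sum: 399 + 1324 = 1723
Midpoint: 1723 / 2 = 861 minutes
Convert: 861 / 60 = 14 hours, 21 minutes
Result: 14:21

14:21


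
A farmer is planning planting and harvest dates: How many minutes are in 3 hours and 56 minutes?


Hours: 3
Extra minutes: 56
Minutes per hour: 60
Hours to minutes: 3 x 60 = 180
Total: 180 + 56 = 236

236


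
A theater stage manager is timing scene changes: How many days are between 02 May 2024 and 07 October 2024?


Start date: 2024-05-02
End date: 2024-10-07
May 2024: +30 days
Jun 2024: +30 days
Jul 2024: +31 days
... (3 more months)
Total: 158 days

158


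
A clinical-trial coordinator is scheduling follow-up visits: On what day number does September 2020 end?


Month: September
Year: 2020
September is a 30-day month
Total: 30 days

30


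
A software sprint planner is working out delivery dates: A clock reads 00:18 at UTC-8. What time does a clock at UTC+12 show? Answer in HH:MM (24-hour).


Local time: 00:18 at UTC-8 (offset -8h)
Target zone: UTC+12 (offset 12h)
Difference: 12 - (-8) = 20 hours
Calculation: 0 + (20) = 20
Result: 20:18

20:18


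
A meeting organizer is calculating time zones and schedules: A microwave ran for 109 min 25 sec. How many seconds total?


Minutes: 109
Extra seconds: 25
Seconds per minute: 60
Minutes to seconds: 109 x 60 = 6540
Total: 6540 + 25 = 6565

6565


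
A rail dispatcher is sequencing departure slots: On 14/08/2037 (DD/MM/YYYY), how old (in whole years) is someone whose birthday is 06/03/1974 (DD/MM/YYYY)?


Birth: 1974-03-06
Reference: 2037-08-14
Year difference: 2037 - 1974 = 63
Has birthday (03-06) occurred by 08-14? Yes
Age in full years: 63

63


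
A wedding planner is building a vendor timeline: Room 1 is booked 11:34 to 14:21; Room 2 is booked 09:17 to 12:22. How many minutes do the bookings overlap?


Interval A: [694, 861] minutes from midnight
Interval B: [557, 742] minutes from midnight
Overlap start = max(694, 557) = 694
Overlap end = min(861, 742) = 742
Overlap = 742 - 694 = 48 minutes

48


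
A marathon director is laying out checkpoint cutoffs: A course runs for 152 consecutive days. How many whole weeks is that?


Total days: 152
Days per week: 7
Division: 152 / 7 = 21 remainder 5
Complete weeks: 21
Remaining days: 5

21


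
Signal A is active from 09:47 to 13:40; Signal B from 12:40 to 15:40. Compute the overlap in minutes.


Interval A: [587, 820] minutes from midnight
Interval B: [760, 940] minutes from midnight
Overlap start = max(587, 760) = 760
Overlap end = min(820, 940) = 820
Overlap = 820 - 760 = 60 minutes

60


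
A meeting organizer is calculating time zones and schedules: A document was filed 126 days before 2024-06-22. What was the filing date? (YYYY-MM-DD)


Start: 2024-06-22
Subtracting 126 days
Days already passed in June: 22
After going back through June: 104 more days to subtract
May 2024: 31 days, 73 remaining
April 2024: 30 days, 43 remaining
March 2024: 31 days, 12 remaining
February 2024 has 29 days, need 12
Result: 2024-02-17

2024-02-17


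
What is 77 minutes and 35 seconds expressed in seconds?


Minutes: 77
Extra seconds: 35
Seconds per minute: 60
Minutes to seconds: 77 x 60 = 4620
Total: 4620 + 35 = 4655

4655


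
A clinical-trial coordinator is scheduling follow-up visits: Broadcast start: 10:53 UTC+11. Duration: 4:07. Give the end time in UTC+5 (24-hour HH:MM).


Start: 10:53 in UTC+11
Step 1 - add duration:
  minutes: 53 + 7 = 60 (carry 1h)
  hours: 10 + 4 + 1 = 15
  end in UTC+11: 15:00
Step 2 - convert UTC+11 -> UTC+5:
  offset difference: 5 - (11) = -6 hours
  15 + (-6) = 9 -> mod 24 = 9
Result: 09:00 in UTC+5

09:00


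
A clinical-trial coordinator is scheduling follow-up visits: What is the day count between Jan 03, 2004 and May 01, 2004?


Start date: 2004-01-03
End date: 2004-05-01
Jan 2004: +29 days
Feb 2004: +29 days
Mar 2004: +31 days
Apr 2004: +30 days
Total: 119 days

119


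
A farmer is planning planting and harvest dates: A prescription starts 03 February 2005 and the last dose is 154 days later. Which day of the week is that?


Start: 2005-02-03 (Thursday)
Step 1 - find target date: add 154 days
  2005-02-03 + 154 days = 2005-07-07
Step 2 - day of week:
  154 mod 7 = 0
  Thursday + 0 days -> Thursday
Result: Thursday (2005-07-07)

Thursday


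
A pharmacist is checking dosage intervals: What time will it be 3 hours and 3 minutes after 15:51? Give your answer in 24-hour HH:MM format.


Start time: 15:51
Adding: 3 hours 3 minutes
Minutes: 51 + 3 = 54
Hours: 15 + 3 + 0 = 18
Result: 18:54

18:54


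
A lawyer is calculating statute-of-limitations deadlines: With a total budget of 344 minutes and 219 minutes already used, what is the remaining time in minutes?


Total budget: 344 minutes
Time used: 219 minutes
Remaining: 344 - 219 = 125 minutes
Percent used: 63.7%
Percent remaining: 36.3%

125


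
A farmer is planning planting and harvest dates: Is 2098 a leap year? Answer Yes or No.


Year: 2098
Divisible by 4? 2098 / 4 = 524.5 -> No
Not divisible by 4, so NOT a leap year

No


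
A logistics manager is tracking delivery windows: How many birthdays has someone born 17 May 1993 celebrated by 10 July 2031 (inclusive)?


Birth: 1993-05-17
Reference: 2031-07-10
Year difference: 2031 - 1993 = 38
Has birthday (05-17) occurred by 07-10? Yes
Age in full years: 38

38


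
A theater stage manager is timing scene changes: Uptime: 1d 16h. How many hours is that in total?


Days: 1
Extra hours: 16
Hours per day: 24
Days to hours: 1 x 24 = 24
Total: 24 + 16 = 40

40


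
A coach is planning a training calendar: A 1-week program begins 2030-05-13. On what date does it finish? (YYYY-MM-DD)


Start: 2030-05-13
Weeks to add: 1
Convert to days: 1 x 7 = 7 days
Add 7 days to 2030-05-13
Result: 2030-05-20

2030-05-20


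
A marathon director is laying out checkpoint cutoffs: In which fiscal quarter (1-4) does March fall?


Month: March (month 3)
Q1: January-March (months 1-3)
Q2: April-June (months 4-6)
Q3: July-September (months 7-9)
Q4: October-December (months 10-12)
Month 3 falls in Q1

1


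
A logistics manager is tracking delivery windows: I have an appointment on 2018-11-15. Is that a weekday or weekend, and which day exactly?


Date: 2018-11-15
January 1, 2018 is a Monday
Day of year: 319
Offset from Jan 1: 318 days
318 mod 7 = 3
Result: Thursday

Thursday


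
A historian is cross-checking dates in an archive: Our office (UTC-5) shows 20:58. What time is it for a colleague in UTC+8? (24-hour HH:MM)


Local time: 20:58 at UTC-5 (offset -5h)
Target zone: UTC+8 (offset 8h)
Difference: 8 - (-5) = 13 hours
Calculation: 20 + (13) = 33
Wraparound: (33) mod 24 = 9
Result: 09:58

09:58


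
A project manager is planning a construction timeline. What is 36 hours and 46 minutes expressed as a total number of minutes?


Hours: 36
Minutes: 46
Convert hours to minutes: 36 x 60 = 2160
Add remaining minutes: 2160 + 46 = 2206

2206


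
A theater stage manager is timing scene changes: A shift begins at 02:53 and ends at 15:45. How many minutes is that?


Start time: 02:53 = 173 minutes from midnight
End time: 15:45 = 945 minutes from midnight
Difference: 945 - 173 = 772 minutes
That is 12 hours and 52 minutes

772


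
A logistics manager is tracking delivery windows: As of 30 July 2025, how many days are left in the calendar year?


Start: July 30, 2025
End: December 31, 2025
Days left in July: 1
August: 31
September: 30
October: 31
November: 30
... plus remaining months
Sum of remaining months: 153
Total: 1 + 153 = 154

154


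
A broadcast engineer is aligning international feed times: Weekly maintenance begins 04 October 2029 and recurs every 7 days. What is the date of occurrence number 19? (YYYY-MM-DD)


First occurrence: 2029-10-04 (occurrence 1)
Each occurrence is 7 days after the previous.
Occurrence 19 is 18 weeks after the first.
18 weeks = 126 days
2029-10-04 + 126 days = 2030-02-07

2030-02-07


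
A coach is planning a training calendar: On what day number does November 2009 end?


Month: November
Year: 2009
November is a 30-day month
Total: 30 days

30


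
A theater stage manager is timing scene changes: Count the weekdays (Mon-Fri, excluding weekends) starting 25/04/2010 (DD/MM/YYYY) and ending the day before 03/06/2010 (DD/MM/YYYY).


Start: 2010-04-25 (Sunday)
End (exclusive): 2010-06-03 (Thursday)
Total calendar days: 39
Full weeks: 39 // 7 = 5 -> 25 weekdays
Remaining 4 days starting on Sunday:
  Sun(-), Mon(w), Tue(w), Wed(w) -> 3 weekdays
Total business days: 25 + 3 = 28

28


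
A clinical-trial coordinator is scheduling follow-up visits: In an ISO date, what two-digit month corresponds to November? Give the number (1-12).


Calendar month order:
10. October
11. November <--
12. December
November is month number 11

11


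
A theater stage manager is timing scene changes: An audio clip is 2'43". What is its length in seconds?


Minutes: 2
Seconds: 43
Convert minutes to seconds: 2 x 60 = 120
Add remaining seconds: 120 + 43 = 163

163


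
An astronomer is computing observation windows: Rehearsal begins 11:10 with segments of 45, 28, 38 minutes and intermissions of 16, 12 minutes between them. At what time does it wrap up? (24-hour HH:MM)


Start: 11:10 = 670 min from midnight
  after task 1 (45 min): 11:55
  after break (16 min): 12:11
  after task 2 (28 min): 12:39
  after break (12 min): 12:51
  after task 3 (38 min): 13:29
Total elapsed: 139 minutes
End time: 13:29

13:29


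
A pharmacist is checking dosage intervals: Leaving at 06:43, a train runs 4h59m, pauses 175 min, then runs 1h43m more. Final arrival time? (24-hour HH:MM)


Depart: 06:43
Leg 1: +299 min -> 11:42
Layover: +175 min -> 14:37
Leg 2: +103 min -> 16:20
Total travel: 577 minutes = 9h 37m
Arrival: 16:20

16:20


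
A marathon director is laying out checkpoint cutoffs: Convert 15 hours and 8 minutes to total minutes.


Hours: 15
Extra minutes: 8
Minutes per hour: 60
Hours to minutes: 15 x 60 = 900
Total: 900 + 8 = 908

908


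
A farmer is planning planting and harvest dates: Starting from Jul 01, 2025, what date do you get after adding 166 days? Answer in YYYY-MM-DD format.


Start: 2025-07-01
Adding 166 days
Days remaining in July: 30
After July: 136 days still to add
August 2025: 31 days, 105 remaining
September 2025: 30 days, 75 remaining
October 2025: 31 days, 44 remaining
November 2025: 30 days, 14 remaining
Result: 2025-12-14

2025-12-14


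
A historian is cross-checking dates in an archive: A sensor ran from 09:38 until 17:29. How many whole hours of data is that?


Start: 09:38
End: 17:29
Hour difference: 17 - 9 = 8 hours
Minute difference: 29 - 38 = -9 minutes
Total minutes: 471
Complete hours: 471 / 60 = 7 (remainder 51)

7


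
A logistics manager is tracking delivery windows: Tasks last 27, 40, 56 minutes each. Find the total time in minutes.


Durations: 27, 40, 56
Running sum: 27
+ 40 = 67
+ 56 = 123
Total duration: 123 minutes
That is 2 hours and 3 minutes

123


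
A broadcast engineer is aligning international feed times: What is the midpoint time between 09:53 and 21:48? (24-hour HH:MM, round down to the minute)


Start time: 09:53 = 593 minutes from midnight
End time: 21:48 = 1308 minutes from midnight
Sum: 593 + 1308 = 1901
Midpoint: 1901 / 2 = 950 minutes
Convert: 950 / 60 = 15 hours, 50 minutes
Result: 15:50

15:50


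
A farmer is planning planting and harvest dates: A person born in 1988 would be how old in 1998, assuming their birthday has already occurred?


Birth year: 1988
Current year: 1998
Age = current year - birth year
Age = 1998 - 1988 = 10

10


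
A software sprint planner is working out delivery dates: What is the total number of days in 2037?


Year: 2037
Check leap year rules:
Divisible by 4? No
2037 is not a leap year
Days: 365

365


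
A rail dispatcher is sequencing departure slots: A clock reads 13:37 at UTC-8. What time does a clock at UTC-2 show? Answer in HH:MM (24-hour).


Local time: 13:37 at UTC-8 (offset -8h)
Target zone: UTC-2 (offset -2h)
Difference: -2 - (-8) = 6 hours
Calculation: 13 + (6) = 19
Result: 19:37

19:37


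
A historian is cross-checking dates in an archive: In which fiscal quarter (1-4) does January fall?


Month: January (month 1)
Q1: January-March (months 1-3)
Q2: April-June (months 4-6)
Q3: July-September (months 7-9)
Q4: October-December (months 10-12)
Month 1 falls in Q1

1


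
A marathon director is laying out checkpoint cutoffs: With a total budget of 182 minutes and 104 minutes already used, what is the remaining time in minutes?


Total budget: 182 minutes
Time used: 104 minutes
Remaining: 182 - 104 = 78 minutes
Percent used: 57.1%
Percent remaining: 42.9%

78


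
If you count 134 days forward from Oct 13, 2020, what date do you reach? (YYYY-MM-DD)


Start: 2020-10-13
Adding 134 days
Days remaining in October: 18
After October: 116 days still to add
November 2020: 30 days, 86 remaining
December 2020: 31 days, 55 remaining
January 2021: 31 days, 24 remaining
February 2021 has 28 days, need 24
Result: 2021-02-24

2021-02-24


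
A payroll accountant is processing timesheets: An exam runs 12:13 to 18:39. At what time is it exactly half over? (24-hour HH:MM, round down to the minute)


Start time: 12:13 = 733 minutes from midnight
End time: 18:39 = 1119 minutes from midnight
Sum: 733 + 1119 = 1852
Midpoint: 1852 / 2 = 926 minutes
Convert: 926 / 60 = 15 hours, 26 minutes
Result: 15:26

15:26


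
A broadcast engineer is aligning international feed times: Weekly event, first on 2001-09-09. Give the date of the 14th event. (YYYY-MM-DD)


First occurrence: 2001-09-09 (occurrence 1)
Each occurrence is 7 days after the previous.
Occurrence 14 is 13 weeks after the first.
13 weeks = 91 days
2001-09-09 + 91 days = 2001-12-09

2001-12-09


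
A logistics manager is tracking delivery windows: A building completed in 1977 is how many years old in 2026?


Birth year: 1977
Current year: 2026
Age = current year - birth year
Age = 2026 - 1977 = 49

49


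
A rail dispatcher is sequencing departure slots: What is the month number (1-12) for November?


Calendar month order:
10. October
11. November <--
12. December
November is month number 11

11


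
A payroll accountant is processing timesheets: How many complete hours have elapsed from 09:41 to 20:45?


Start: 09:41
End: 20:45
Hour difference: 20 - 9 = 11 hours
Minute difference: 45 - 41 = 4 minutes
Total minutes: 664
Complete hours: 664 / 60 = 11 (remainder 4)

11


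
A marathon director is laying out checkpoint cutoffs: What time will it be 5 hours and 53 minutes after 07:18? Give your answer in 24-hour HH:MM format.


Start time: 07:18
Adding: 5 hours 53 minutes
Minutes: 18 + 53 = 71
Minute overflow: 71 >= 60, so carry 1 hour, minutes = 11
Hours: 7 + 5 + 1 = 13
Result: 13:11

13:11
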